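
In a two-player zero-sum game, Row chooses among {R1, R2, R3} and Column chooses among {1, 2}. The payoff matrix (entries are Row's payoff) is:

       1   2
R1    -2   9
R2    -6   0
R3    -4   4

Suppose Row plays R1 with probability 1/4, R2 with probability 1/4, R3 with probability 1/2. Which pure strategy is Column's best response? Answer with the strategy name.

If Column plays 1, Row's expected payoff is (1/4)·(-2) + (1/4)·(-6) + (1/2)·(-4) = -4.
If Column plays 2, Row's expected payoff is (1/4)·9 + (1/4)·0 + (1/2)·4 = 17/4.
Column minimizes Row's payoff; the smallest is -4, so the best response is 1.

1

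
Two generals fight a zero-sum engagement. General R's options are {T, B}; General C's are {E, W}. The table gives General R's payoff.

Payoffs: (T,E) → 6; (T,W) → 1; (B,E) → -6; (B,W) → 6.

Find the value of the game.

42/17

Row minima: T → 1, B → -6; maximin = 1.
Column maxima: E → 6, W → 6; minimax = 6.
1 ≠ 6, so there is no saddle point; optimal play is mixed.
Let General R play T with probability p. Expected payoff against E: 6p + (-6)(1−p) = 12p − 6; against W: 1p + 6(1−p) = −5p + 6.
Setting these equal: 12p − 6 = −5p + 6 ⇒ 17p = 12 ⇒ p = 12/17, and the value is (12)·(12/17) − 6 = 42/17.
For General C: with q = P(E), equating T's and B's payoffs gives 5q + 1 = −12q + 6 ⇒ q = 5/17.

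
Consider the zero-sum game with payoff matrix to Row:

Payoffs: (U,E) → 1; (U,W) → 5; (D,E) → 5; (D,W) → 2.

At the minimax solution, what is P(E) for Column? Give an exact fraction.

3/7

Row minima: U → 1, D → 2; maximin = 2.
Column maxima: E → 5, W → 5; minimax = 5.
2 ≠ 5, so there is no saddle point; optimal play is mixed.
Let Row play U with probability p. Expected payoff against E: 1p + 5(1−p) = −4p + 5; against W: 5p + 2(1−p) = 3p + 2.
Setting these equal: −4p + 5 = 3p + 2 ⇒ −7p = -3 ⇒ p = 3/7, and the value is (-4)·(3/7) + 5 = 23/7.
For Column: with q = P(E), equating U's and D's payoffs gives −4q + 5 = 3q + 2 ⇒ q = 3/7.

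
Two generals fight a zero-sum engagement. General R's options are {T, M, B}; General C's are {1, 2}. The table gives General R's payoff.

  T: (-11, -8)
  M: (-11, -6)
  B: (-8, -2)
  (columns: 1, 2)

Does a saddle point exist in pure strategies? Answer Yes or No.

Yes

Row minima: T → -11, M → -11, B → -8; maximin = -8.
Column maxima: 1 → -8, 2 → -2; minimax = -8.
maximin = minimax = -8, so a saddle point exists.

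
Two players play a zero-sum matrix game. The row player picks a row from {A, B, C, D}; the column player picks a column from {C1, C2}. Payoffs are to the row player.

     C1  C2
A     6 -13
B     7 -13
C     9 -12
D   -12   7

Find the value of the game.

-81/40

Row minima: A → -13, B → -13, C → -12, D → -12; maximin = -12.
Column maxima: C1 → 9, C2 → 7; minimax = 7.
-12 ≠ 7, so there is no saddle point; optimal play is mixed.
A is strictly dominated by C, so the row player never plays it.
B is strictly dominated by C, so the row player never plays it.
On the remaining 2×2 (C, D vs C1, C2):
Let the row player play C with probability p. Expected payoff against C1: 9p + (-12)(1−p) = 21p − 12; against C2: (-12)p + 7(1−p) = −19p + 7.
Setting these equal: 21p − 12 = −19p + 7 ⇒ 40p = 19 ⇒ p = 19/40, and the value is (21)·(19/40) − 12 = -81/40.
For the column player: with q = P(C1), equating C's and D's payoffs gives 21q − 12 = −19q + 7 ⇒ q = 19/40.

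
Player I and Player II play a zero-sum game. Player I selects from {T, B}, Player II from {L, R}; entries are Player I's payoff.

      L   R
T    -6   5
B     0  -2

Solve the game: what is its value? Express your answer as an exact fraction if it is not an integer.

Row minima: T → -6, B → -2; maximin = -2.
Column maxima: L → 0, R → 5; minimax = 0.
-2 ≠ 0, so there is no saddle point; optimal play is mixed.
Let Player I play T with probability p. Expected payoff against L: (-6)p + 0(1−p) = −6p; against R: 5p + (-2)(1−p) = 7p − 2.
Setting these equal: −6p = 7p − 2 ⇒ −13p = -2 ⇒ p = 2/13, and the value is (-6)·(2/13) = -12/13.
For Player II: with q = P(L), equating T's and B's payoffs gives −11q + 5 = 2q − 2 ⇒ q = 7/13.

-12/13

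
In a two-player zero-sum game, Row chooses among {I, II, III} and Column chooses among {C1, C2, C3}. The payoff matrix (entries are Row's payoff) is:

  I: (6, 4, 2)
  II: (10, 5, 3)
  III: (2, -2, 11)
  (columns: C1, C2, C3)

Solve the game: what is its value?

Row minima: I → 2, II → 3, III → -2; maximin = 3.
Column maxima: C1 → 10, C2 → 5, C3 → 11; minimax = 5.
3 ≠ 5, so there is no saddle point; optimal play is mixed.
I is strictly dominated by II, so Row never plays it.
C1 is strictly dominated by C2 (it gives Row strictly more in every row), so Column never plays it.
On the remaining 2×2 (II, III vs C2, C3):
Let Row play II with probability p. Expected payoff against C2: 5p + (-2)(1−p) = 7p − 2; against C3: 3p + 11(1−p) = −8p + 11.
Setting these equal: 7p − 2 = −8p + 11 ⇒ 15p = 13 ⇒ p = 13/15, and the value is (7)·(13/15) − 2 = 61/15.
For Column: with q = P(C2), equating II's and III's payoffs gives 2q + 3 = −13q + 11 ⇒ q = 8/15.

61/15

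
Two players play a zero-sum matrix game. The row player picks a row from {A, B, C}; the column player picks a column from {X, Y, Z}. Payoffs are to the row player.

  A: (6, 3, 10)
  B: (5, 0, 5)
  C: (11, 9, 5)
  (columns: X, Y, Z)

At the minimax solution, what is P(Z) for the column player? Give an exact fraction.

Row minima: A → 3, B → 0, C → 5; maximin = 5.
Column maxima: X → 11, Y → 9, Z → 10; minimax = 9.
5 ≠ 9, so there is no saddle point; optimal play is mixed.
B is strictly dominated by A, so the row player never plays it.
X is strictly dominated by Y (it gives the row player strictly more in every row), so the column player never plays it.
On the remaining 2×2 (A, C vs Y, Z):
Let the row player play A with probability p. Expected payoff against Y: 3p + 9(1−p) = −6p + 9; against Z: 10p + 5(1−p) = 5p + 5.
Setting these equal: −6p + 9 = 5p + 5 ⇒ −11p = -4 ⇒ p = 4/11, and the value is (-6)·(4/11) + 9 = 75/11.
For the column player: with q = P(Y), equating A's and C's payoffs gives −7q + 10 = 4q + 5 ⇒ q = 5/11.

6/11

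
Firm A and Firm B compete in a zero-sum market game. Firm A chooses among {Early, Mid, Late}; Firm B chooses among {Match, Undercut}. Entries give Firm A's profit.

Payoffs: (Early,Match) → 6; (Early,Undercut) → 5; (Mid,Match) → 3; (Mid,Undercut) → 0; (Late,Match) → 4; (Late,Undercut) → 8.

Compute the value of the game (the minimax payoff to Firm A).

Row minima: Early → 5, Mid → 0, Late → 4; maximin = 5.
Column maxima: Match → 6, Undercut → 8; minimax = 6.
5 ≠ 6, so there is no saddle point; optimal play is mixed.
Mid is strictly dominated by Early, so Firm A never plays it.
On the remaining 2×2 (Early, Late vs Match, Undercut):
Let Firm A play Early with probability p. Expected payoff against Match: 6p + 4(1−p) = 2p + 4; against Undercut: 5p + 8(1−p) = −3p + 8.
Setting these equal: 2p + 4 = −3p + 8 ⇒ 5p = 4 ⇒ p = 4/5, and the value is (2)·(4/5) + 4 = 28/5.
For Firm B: with q = P(Match), equating Early's and Late's payoffs gives q + 5 = −4q + 8 ⇒ q = 3/5.

28/5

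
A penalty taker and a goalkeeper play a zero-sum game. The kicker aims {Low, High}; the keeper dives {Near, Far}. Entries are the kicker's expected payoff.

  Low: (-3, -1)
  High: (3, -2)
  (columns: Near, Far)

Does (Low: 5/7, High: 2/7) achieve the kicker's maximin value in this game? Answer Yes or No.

Against Near this mix gives (5/7)·(-3) + (2/7)·3 = -9/7.
Against Far this mix gives (5/7)·(-1) + (2/7)·(-2) = -9/7.
All of the keeper's active replies (Near, Far) yield -9/7, and no column does worse for the kicker. The mix makes the keeper indifferent and guarantees -9/7, so it is optimal.

Yes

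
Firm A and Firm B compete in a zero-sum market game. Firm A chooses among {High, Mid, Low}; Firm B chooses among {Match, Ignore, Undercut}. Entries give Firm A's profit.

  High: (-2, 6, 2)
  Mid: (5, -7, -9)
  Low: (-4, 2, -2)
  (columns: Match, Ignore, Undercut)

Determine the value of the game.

Row minima: High → -2, Mid → -9, Low → -4; maximin = -2.
Column maxima: Match → 5, Ignore → 6, Undercut → 2; minimax = 2.
-2 ≠ 2, so there is no saddle point; optimal play is mixed.
Low is strictly dominated by High, so Firm A never plays it.
Ignore is strictly dominated by Undercut (it gives Firm A strictly more in every row), so Firm B never plays it.
On the remaining 2×2 (High, Mid vs Match, Undercut):
Let Firm A play High with probability p. Expected payoff against Match: (-2)p + 5(1−p) = −7p + 5; against Undercut: 2p + (-9)(1−p) = 11p − 9.
Setting these equal: −7p + 5 = 11p − 9 ⇒ −18p = -14 ⇒ p = 7/9, and the value is (-7)·(7/9) + 5 = -4/9.
For Firm B: with q = P(Match), equating High's and Mid's payoffs gives −4q + 2 = 14q − 9 ⇒ q = 11/18.

-4/9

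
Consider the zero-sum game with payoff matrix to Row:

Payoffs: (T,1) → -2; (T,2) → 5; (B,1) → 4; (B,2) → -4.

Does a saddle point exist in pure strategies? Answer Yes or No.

Row minima: T → -2, B → -4; maximin = -2.
Column maxima: 1 → 4, 2 → 5; minimax = 4.
-2 ≠ 4, so no pure-strategy equilibrium exists.

No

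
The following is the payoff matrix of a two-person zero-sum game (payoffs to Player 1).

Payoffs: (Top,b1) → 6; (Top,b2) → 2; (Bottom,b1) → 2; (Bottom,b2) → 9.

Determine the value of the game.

50/11

Row minima: Top → 2, Bottom → 2; maximin = 2.
Column maxima: b1 → 6, b2 → 9; minimax = 6.
2 ≠ 6, so there is no saddle point; optimal play is mixed.
Let Player 1 play Top with probability p. Expected payoff against b1: 6p + 2(1−p) = 4p + 2; against b2: 2p + 9(1−p) = −7p + 9.
Setting these equal: 4p + 2 = −7p + 9 ⇒ 11p = 7 ⇒ p = 7/11, and the value is (4)·(7/11) + 2 = 50/11.
For Player 2: with q = P(b1), equating Top's and Bottom's payoffs gives 4q + 2 = −7q + 9 ⇒ q = 7/11.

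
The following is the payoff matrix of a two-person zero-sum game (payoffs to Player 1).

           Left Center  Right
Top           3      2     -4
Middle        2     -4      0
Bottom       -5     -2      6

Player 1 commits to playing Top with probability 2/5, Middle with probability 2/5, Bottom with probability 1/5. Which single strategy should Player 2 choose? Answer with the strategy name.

If Player 2 plays Left, Player 1's expected payoff is (2/5)·3 + (2/5)·2 + (1/5)·(-5) = 1.
If Player 2 plays Center, Player 1's expected payoff is (2/5)·2 + (2/5)·(-4) + (1/5)·(-2) = -6/5.
If Player 2 plays Right, Player 1's expected payoff is (2/5)·(-4) + (2/5)·0 + (1/5)·6 = -2/5.
Player 2 minimizes Player 1's payoff; the smallest is -6/5, so the best response is Center.

Center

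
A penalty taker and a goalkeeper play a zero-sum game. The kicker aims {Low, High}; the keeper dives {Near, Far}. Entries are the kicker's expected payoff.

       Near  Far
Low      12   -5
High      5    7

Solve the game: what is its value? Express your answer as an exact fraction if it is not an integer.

Row minima: Low → -5, High → 5; maximin = 5.
Column maxima: Near → 12, Far → 7; minimax = 7.
5 ≠ 7, so there is no saddle point; optimal play is mixed.
Let the kicker play Low with probability p. Expected payoff against Near: 12p + 5(1−p) = 7p + 5; against Far: (-5)p + 7(1−p) = −12p + 7.
Setting these equal: 7p + 5 = −12p + 7 ⇒ 19p = 2 ⇒ p = 2/19, and the value is (7)·(2/19) + 5 = 109/19.
For the keeper: with q = P(Near), equating Low's and High's payoffs gives 17q − 5 = −2q + 7 ⇒ q = 12/19.

109/19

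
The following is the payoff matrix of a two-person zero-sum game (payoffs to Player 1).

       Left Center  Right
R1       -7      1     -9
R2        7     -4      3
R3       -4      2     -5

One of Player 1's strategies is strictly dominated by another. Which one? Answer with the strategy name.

R1

R3 gives a strictly higher payoff than R1 against every column: -4 > -7, 2 > 1, -5 > -9.
So R1 is strictly dominated and Player 1 never plays it.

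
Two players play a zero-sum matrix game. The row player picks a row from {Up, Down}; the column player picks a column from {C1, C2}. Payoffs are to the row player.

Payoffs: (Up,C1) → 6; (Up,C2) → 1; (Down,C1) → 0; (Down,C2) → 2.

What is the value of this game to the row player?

Row minima: Up → 1, Down → 0; maximin = 1.
Column maxima: C1 → 6, C2 → 2; minimax = 2.
1 ≠ 2, so there is no saddle point; optimal play is mixed.
Let the row player play Up with probability p. Expected payoff against C1: 6p + 0(1−p) = 6p; against C2: 1p + 2(1−p) = −p + 2.
Setting these equal: 6p = −p + 2 ⇒ 7p = 2 ⇒ p = 2/7, and the value is (6)·(2/7) = 12/7.
For the column player: with q = P(C1), equating Up's and Down's payoffs gives 5q + 1 = −2q + 2 ⇒ q = 1/7.

12/7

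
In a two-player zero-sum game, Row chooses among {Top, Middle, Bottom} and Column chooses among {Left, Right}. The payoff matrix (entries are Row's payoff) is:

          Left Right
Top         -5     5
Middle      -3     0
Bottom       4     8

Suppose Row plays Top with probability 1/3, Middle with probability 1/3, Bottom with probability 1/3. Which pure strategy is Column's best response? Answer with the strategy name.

Left

If Column plays Left, Row's expected payoff is (1/3)·(-5) + (1/3)·(-3) + (1/3)·4 = -4/3.
If Column plays Right, Row's expected payoff is (1/3)·5 + (1/3)·0 + (1/3)·8 = 13/3.
Column minimizes Row's payoff; the smallest is -4/3, so the best response is Left.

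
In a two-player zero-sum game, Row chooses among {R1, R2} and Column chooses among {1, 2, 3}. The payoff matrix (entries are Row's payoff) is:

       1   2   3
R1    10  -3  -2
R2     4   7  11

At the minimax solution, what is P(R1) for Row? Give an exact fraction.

3/16

Row minima: R1 → -3, R2 → 4; maximin = 4.
Column maxima: 1 → 10, 2 → 7, 3 → 11; minimax = 7.
4 ≠ 7, so there is no saddle point; optimal play is mixed.
3 is strictly dominated by 2 (it gives Row strictly more in every row), so Column never plays it.
On the remaining 2×2 (R1, R2 vs 1, 2):
Let Row play R1 with probability p. Expected payoff against 1: 10p + 4(1−p) = 6p + 4; against 2: (-3)p + 7(1−p) = −10p + 7.
Setting these equal: 6p + 4 = −10p + 7 ⇒ 16p = 3 ⇒ p = 3/16, and the value is (6)·(3/16) + 4 = 41/8.
For Column: with q = P(1), equating R1's and R2's payoffs gives 13q − 3 = −3q + 7 ⇒ q = 5/8.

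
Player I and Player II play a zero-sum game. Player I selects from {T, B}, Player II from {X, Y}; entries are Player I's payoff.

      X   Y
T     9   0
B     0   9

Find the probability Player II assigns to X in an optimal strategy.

1/2

Row minima: T → 0, B → 0; maximin = 0.
Column maxima: X → 9, Y → 9; minimax = 9.
0 ≠ 9, so there is no saddle point; optimal play is mixed.
Let Player I play T with probability p. Expected payoff against X: 9p + 0(1−p) = 9p; against Y: 0p + 9(1−p) = −9p + 9.
Setting these equal: 9p = −9p + 9 ⇒ 18p = 9 ⇒ p = 1/2, and the value is (9)·(1/2) = 9/2.
For Player II: with q = P(X), equating T's and B's payoffs gives 9q = −9q + 9 ⇒ q = 1/2.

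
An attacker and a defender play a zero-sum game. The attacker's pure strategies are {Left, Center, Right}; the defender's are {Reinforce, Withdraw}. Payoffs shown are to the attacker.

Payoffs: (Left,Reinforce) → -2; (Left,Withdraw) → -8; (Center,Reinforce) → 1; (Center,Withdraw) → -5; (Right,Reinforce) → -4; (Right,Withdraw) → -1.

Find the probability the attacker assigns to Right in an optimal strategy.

Row minima: Left → -8, Center → -5, Right → -4; maximin = -4.
Column maxima: Reinforce → 1, Withdraw → -1; minimax = -1.
-4 ≠ -1, so there is no saddle point; optimal play is mixed.
Left is strictly dominated by Center, so the attacker never plays it.
On the remaining 2×2 (Center, Right vs Reinforce, Withdraw):
Let the attacker play Center with probability p. Expected payoff against Reinforce: 1p + (-4)(1−p) = 5p − 4; against Withdraw: (-5)p + (-1)(1−p) = −4p − 1.
Setting these equal: 5p − 4 = −4p − 1 ⇒ 9p = 3 ⇒ p = 1/3, and the value is (5)·(1/3) − 4 = -7/3.
For the defender: with q = P(Reinforce), equating Center's and Right's payoffs gives 6q − 5 = −3q − 1 ⇒ q = 4/9.

2/3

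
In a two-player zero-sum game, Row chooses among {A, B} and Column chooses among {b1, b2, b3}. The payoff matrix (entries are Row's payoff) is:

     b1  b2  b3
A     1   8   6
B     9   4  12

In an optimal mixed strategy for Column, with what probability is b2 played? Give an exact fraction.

2/3

Row minima: A → 1, B → 4; maximin = 4.
Column maxima: b1 → 9, b2 → 8, b3 → 12; minimax = 8.
4 ≠ 8, so there is no saddle point; optimal play is mixed.
b3 is strictly dominated by b1 (it gives Row strictly more in every row), so Column never plays it.
On the remaining 2×2 (A, B vs b1, b2):
Let Row play A with probability p. Expected payoff against b1: 1p + 9(1−p) = −8p + 9; against b2: 8p + 4(1−p) = 4p + 4.
Setting these equal: −8p + 9 = 4p + 4 ⇒ −12p = -5 ⇒ p = 5/12, and the value is (-8)·(5/12) + 9 = 17/3.
For Column: with q = P(b1), equating A's and B's payoffs gives −7q + 8 = 5q + 4 ⇒ q = 1/3.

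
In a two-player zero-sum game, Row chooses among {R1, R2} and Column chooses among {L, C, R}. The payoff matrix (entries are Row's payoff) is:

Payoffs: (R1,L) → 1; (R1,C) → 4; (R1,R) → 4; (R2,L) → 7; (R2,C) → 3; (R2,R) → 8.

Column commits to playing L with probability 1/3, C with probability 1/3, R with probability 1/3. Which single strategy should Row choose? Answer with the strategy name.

Expected payoff of R1: (1/3)·1 + (1/3)·4 + (1/3)·4 = 3.
Expected payoff of R2: (1/3)·7 + (1/3)·3 + (1/3)·8 = 6.
The largest is 6, so Row's best response is R2.

R2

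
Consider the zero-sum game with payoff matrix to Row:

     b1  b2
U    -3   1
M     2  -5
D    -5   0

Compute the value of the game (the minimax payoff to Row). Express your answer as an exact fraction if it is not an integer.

Row minima: U → -3, M → -5, D → -5; maximin = -3.
Column maxima: b1 → 2, b2 → 1; minimax = 1.
-3 ≠ 1, so there is no saddle point; optimal play is mixed.
D is strictly dominated by U, so Row never plays it.
On the remaining 2×2 (U, M vs b1, b2):
Let Row play U with probability p. Expected payoff against b1: (-3)p + 2(1−p) = −5p + 2; against b2: 1p + (-5)(1−p) = 6p − 5.
Setting these equal: −5p + 2 = 6p − 5 ⇒ −11p = -7 ⇒ p = 7/11, and the value is (-5)·(7/11) + 2 = -13/11.
For Column: with q = P(b1), equating U's and M's payoffs gives −4q + 1 = 7q − 5 ⇒ q = 6/11.

-13/11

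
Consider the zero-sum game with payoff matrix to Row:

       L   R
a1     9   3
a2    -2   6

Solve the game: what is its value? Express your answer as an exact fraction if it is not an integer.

Row minima: a1 → 3, a2 → -2; maximin = 3.
Column maxima: L → 9, R → 6; minimax = 6.
3 ≠ 6, so there is no saddle point; optimal play is mixed.
Let Row play a1 with probability p. Expected payoff against L: 9p + (-2)(1−p) = 11p − 2; against R: 3p + 6(1−p) = −3p + 6.
Setting these equal: 11p − 2 = −3p + 6 ⇒ 14p = 8 ⇒ p = 4/7, and the value is (11)·(4/7) − 2 = 30/7.
For Column: with q = P(L), equating a1's and a2's payoffs gives 6q + 3 = −8q + 6 ⇒ q = 3/14.

30/7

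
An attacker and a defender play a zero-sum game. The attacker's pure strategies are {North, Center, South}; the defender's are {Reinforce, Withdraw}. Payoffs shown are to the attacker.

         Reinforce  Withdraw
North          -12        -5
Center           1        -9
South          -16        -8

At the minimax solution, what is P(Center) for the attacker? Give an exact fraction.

7/17

Row minima: North → -12, Center → -9, South → -16; maximin = -9.
Column maxima: Reinforce → 1, Withdraw → -5; minimax = -5.
-9 ≠ -5, so there is no saddle point; optimal play is mixed.
South is strictly dominated by North, so the attacker never plays it.
On the remaining 2×2 (North, Center vs Reinforce, Withdraw):
Let the attacker play North with probability p. Expected payoff against Reinforce: (-12)p + 1(1−p) = −13p + 1; against Withdraw: (-5)p + (-9)(1−p) = 4p − 9.
Setting these equal: −13p + 1 = 4p − 9 ⇒ −17p = -10 ⇒ p = 10/17, and the value is (-13)·(10/17) + 1 = -113/17.
For the defender: with q = P(Reinforce), equating North's and Center's payoffs gives −7q − 5 = 10q − 9 ⇒ q = 4/17.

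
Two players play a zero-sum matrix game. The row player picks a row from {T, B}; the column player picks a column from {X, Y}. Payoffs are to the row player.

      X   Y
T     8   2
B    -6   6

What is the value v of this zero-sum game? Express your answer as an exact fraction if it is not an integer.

10/3

Row minima: T → 2, B → -6; maximin = 2.
Column maxima: X → 8, Y → 6; minimax = 6.
2 ≠ 6, so there is no saddle point; optimal play is mixed.
Let the row player play T with probability p. Expected payoff against X: 8p + (-6)(1−p) = 14p − 6; against Y: 2p + 6(1−p) = −4p + 6.
Setting these equal: 14p − 6 = −4p + 6 ⇒ 18p = 12 ⇒ p = 2/3, and the value is (14)·(2/3) − 6 = 10/3.
For the column player: with q = P(X), equating T's and B's payoffs gives 6q + 2 = −12q + 6 ⇒ q = 2/9.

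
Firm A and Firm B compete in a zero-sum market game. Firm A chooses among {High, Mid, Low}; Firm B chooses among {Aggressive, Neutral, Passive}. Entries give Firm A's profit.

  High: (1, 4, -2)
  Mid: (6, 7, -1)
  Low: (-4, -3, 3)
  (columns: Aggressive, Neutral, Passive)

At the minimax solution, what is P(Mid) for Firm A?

1/2

Row minima: High → -2, Mid → -1, Low → -4; maximin = -1.
Column maxima: Aggressive → 6, Neutral → 7, Passive → 3; minimax = 3.
-1 ≠ 3, so there is no saddle point; optimal play is mixed.
High is strictly dominated by Mid, so Firm A never plays it.
Neutral is strictly dominated by Aggressive (it gives Firm A strictly more in every row), so Firm B never plays it.
On the remaining 2×2 (Mid, Low vs Aggressive, Passive):
Let Firm A play Mid with probability p. Expected payoff against Aggressive: 6p + (-4)(1−p) = 10p − 4; against Passive: (-1)p + 3(1−p) = −4p + 3.
Setting these equal: 10p − 4 = −4p + 3 ⇒ 14p = 7 ⇒ p = 1/2, and the value is (10)·(1/2) − 4 = 1.
For Firm B: with q = P(Aggressive), equating Mid's and Low's payoffs gives 7q − 1 = −7q + 3 ⇒ q = 2/7.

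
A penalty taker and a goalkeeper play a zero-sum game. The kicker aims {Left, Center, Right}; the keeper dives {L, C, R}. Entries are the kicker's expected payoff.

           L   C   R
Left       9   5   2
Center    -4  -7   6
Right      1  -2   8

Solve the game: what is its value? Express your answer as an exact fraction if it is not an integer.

44/13

Row minima: Left → 2, Center → -7, Right → -2; maximin = 2.
Column maxima: L → 9, C → 5, R → 8; minimax = 5.
2 ≠ 5, so there is no saddle point; optimal play is mixed.
Center is strictly dominated by Right, so the kicker never plays it.
L is strictly dominated by C (it gives the kicker strictly more in every row), so the keeper never plays it.
On the remaining 2×2 (Left, Right vs C, R):
Let the kicker play Left with probability p. Expected payoff against C: 5p + (-2)(1−p) = 7p − 2; against R: 2p + 8(1−p) = −6p + 8.
Setting these equal: 7p − 2 = −6p + 8 ⇒ 13p = 10 ⇒ p = 10/13, and the value is (7)·(10/13) − 2 = 44/13.
For the keeper: with q = P(C), equating Left's and Right's payoffs gives 3q + 2 = −10q + 8 ⇒ q = 6/13.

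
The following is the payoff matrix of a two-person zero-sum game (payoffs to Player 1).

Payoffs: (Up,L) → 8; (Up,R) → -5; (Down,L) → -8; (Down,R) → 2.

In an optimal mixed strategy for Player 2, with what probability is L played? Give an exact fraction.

Row minima: Up → -5, Down → -8; maximin = -5.
Column maxima: L → 8, R → 2; minimax = 2.
-5 ≠ 2, so there is no saddle point; optimal play is mixed.
Let Player 1 play Up with probability p. Expected payoff against L: 8p + (-8)(1−p) = 16p − 8; against R: (-5)p + 2(1−p) = −7p + 2.
Setting these equal: 16p − 8 = −7p + 2 ⇒ 23p = 10 ⇒ p = 10/23, and the value is (16)·(10/23) − 8 = -24/23.
For Player 2: with q = P(L), equating Up's and Down's payoffs gives 13q − 5 = −10q + 2 ⇒ q = 7/23.

7/23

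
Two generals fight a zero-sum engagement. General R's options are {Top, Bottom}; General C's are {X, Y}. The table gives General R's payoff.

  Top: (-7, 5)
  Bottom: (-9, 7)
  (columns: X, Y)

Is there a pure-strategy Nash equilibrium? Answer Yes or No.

Row minima: Top → -7, Bottom → -9; maximin = -7.
Column maxima: X → -7, Y → 7; minimax = -7.
maximin = minimax = -7, so a saddle point exists.

Yes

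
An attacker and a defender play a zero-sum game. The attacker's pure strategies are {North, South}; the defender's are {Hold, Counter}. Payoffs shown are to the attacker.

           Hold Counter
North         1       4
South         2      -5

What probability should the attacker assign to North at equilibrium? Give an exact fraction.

7/10

Row minima: North → 1, South → -5; maximin = 1.
Column maxima: Hold → 2, Counter → 4; minimax = 2.
1 ≠ 2, so there is no saddle point; optimal play is mixed.
Let the attacker play North with probability p. Expected payoff against Hold: 1p + 2(1−p) = −p + 2; against Counter: 4p + (-5)(1−p) = 9p − 5.
Setting these equal: −p + 2 = 9p − 5 ⇒ −10p = -7 ⇒ p = 7/10, and the value is (-1)·(7/10) + 2 = 13/10.
For the defender: with q = P(Hold), equating North's and South's payoffs gives −3q + 4 = 7q − 5 ⇒ q = 9/10.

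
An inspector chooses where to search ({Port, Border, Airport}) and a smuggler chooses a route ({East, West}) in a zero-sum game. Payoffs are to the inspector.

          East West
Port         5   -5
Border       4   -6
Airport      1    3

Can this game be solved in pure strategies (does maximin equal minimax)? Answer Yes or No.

No

Row minima: Port → -5, Border → -6, Airport → 1; maximin = 1.
Column maxima: East → 5, West → 3; minimax = 3.
1 ≠ 3, so no pure-strategy equilibrium exists.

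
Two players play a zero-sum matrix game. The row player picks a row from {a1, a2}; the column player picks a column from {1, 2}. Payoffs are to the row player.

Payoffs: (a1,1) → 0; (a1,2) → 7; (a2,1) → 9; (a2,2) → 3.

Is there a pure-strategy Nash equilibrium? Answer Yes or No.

No

Row minima: a1 → 0, a2 → 3; maximin = 3.
Column maxima: 1 → 9, 2 → 7; minimax = 7.
3 ≠ 7, so no pure-strategy equilibrium exists.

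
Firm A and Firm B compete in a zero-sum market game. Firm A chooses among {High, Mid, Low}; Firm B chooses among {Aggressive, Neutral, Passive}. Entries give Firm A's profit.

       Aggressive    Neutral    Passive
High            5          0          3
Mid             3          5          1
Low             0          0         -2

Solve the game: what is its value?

Row minima: High → 0, Mid → 1, Low → -2; maximin = 1.
Column maxima: Aggressive → 5, Neutral → 5, Passive → 3; minimax = 3.
1 ≠ 3, so there is no saddle point; optimal play is mixed.
Low is strictly dominated by Mid, so Firm A never plays it.
Aggressive is strictly dominated by Passive (it gives Firm A strictly more in every row), so Firm B never plays it.
On the remaining 2×2 (High, Mid vs Neutral, Passive):
Let Firm A play High with probability p. Expected payoff against Neutral: 0p + 5(1−p) = −5p + 5; against Passive: 3p + 1(1−p) = 2p + 1.
Setting these equal: −5p + 5 = 2p + 1 ⇒ −7p = -4 ⇒ p = 4/7, and the value is (-5)·(4/7) + 5 = 15/7.
For Firm B: with q = P(Neutral), equating High's and Mid's payoffs gives −3q + 3 = 4q + 1 ⇒ q = 2/7.

15/7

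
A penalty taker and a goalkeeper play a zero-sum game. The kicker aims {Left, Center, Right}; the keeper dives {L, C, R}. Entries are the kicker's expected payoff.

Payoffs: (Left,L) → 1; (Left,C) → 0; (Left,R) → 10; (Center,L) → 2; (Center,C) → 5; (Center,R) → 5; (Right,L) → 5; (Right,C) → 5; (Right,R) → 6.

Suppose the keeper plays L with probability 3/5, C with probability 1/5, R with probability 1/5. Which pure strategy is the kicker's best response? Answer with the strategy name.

Right

Expected payoff of Left: (3/5)·1 + (1/5)·0 + (1/5)·10 = 13/5.
Expected payoff of Center: (3/5)·2 + (1/5)·5 + (1/5)·5 = 16/5.
Expected payoff of Right: (3/5)·5 + (1/5)·5 + (1/5)·6 = 26/5.
The largest is 26/5, so the kicker's best response is Right.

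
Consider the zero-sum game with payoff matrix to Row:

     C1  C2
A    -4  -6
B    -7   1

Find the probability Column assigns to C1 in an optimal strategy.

Row minima: A → -6, B → -7; maximin = -6.
Column maxima: C1 → -4, C2 → 1; minimax = -4.
-6 ≠ -4, so there is no saddle point; optimal play is mixed.
Let Row play A with probability p. Expected payoff against C1: (-4)p + (-7)(1−p) = 3p − 7; against C2: (-6)p + 1(1−p) = −7p + 1.
Setting these equal: 3p − 7 = −7p + 1 ⇒ 10p = 8 ⇒ p = 4/5, and the value is (3)·(4/5) − 7 = -23/5.
For Column: with q = P(C1), equating A's and B's payoffs gives 2q − 6 = −8q + 1 ⇒ q = 7/10.

7/10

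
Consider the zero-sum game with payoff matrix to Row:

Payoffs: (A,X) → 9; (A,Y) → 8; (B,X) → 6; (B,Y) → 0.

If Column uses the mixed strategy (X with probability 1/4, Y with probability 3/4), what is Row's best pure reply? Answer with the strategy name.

Expected payoff of A: (1/4)·9 + (3/4)·8 = 33/4.
Expected payoff of B: (1/4)·6 + (3/4)·0 = 3/2.
The largest is 33/4, so Row's best response is A.

A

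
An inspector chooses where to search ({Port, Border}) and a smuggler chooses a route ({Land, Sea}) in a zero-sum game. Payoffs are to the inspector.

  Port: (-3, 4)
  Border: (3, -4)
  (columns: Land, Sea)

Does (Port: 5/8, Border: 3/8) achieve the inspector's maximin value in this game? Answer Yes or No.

Against Land this mix gives (5/8)·(-3) + (3/8)·3 = -3/4.
Against Sea this mix gives (5/8)·4 + (3/8)·(-4) = 1.
The smuggler will play Land, holding the inspector to -3/4. Shifting weight toward the row that does better against Land would raise this floor (the equalizing mix achieves 0 against both Land and Sea), so the proposed strategy is not optimal.

No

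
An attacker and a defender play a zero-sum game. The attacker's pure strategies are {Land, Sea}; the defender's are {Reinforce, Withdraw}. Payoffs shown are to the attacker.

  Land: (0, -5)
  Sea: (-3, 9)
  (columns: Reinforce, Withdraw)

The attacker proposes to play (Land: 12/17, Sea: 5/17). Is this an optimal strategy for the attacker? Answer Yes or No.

Against Reinforce this mix gives (12/17)·0 + (5/17)·(-3) = -15/17.
Against Withdraw this mix gives (12/17)·(-5) + (5/17)·9 = -15/17.
All of the defender's active replies (Reinforce, Withdraw) yield -15/17, and no column does worse for the attacker. The mix makes the defender indifferent and guarantees -15/17, so it is optimal.

Yes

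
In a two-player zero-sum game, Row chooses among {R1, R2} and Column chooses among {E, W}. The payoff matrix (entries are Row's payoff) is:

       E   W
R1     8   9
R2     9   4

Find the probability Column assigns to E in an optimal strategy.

5/6

Row minima: R1 → 8, R2 → 4; maximin = 8.
Column maxima: E → 9, W → 9; minimax = 9.
8 ≠ 9, so there is no saddle point; optimal play is mixed.
Let Row play R1 with probability p. Expected payoff against E: 8p + 9(1−p) = −p + 9; against W: 9p + 4(1−p) = 5p + 4.
Setting these equal: −p + 9 = 5p + 4 ⇒ −6p = -5 ⇒ p = 5/6, and the value is (-1)·(5/6) + 9 = 49/6.
For Column: with q = P(E), equating R1's and R2's payoffs gives −q + 9 = 5q + 4 ⇒ q = 5/6.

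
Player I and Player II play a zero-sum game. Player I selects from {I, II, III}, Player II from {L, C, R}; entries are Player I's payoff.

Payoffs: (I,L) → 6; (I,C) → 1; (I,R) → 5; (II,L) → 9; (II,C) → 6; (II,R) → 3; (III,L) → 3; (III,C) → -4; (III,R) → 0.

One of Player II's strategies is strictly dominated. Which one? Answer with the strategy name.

L

C holds Player I's payoff strictly below L in every row: 1 < 6, 6 < 9, -4 < 3.
So L is strictly dominated for Player II.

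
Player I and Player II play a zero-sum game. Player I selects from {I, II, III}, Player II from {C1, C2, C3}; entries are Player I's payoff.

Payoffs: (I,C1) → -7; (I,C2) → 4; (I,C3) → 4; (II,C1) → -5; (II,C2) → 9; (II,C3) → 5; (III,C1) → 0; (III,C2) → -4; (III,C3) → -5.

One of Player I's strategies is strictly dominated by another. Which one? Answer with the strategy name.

I

II gives a strictly higher payoff than I against every column: -5 > -7, 9 > 4, 5 > 4.
So I is strictly dominated and Player I never plays it.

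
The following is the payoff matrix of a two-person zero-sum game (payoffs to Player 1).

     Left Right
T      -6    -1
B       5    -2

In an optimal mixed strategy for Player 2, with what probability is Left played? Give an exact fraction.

1/12

Row minima: T → -6, B → -2; maximin = -2.
Column maxima: Left → 5, Right → -1; minimax = -1.
-2 ≠ -1, so there is no saddle point; optimal play is mixed.
Let Player 1 play T with probability p. Expected payoff against Left: (-6)p + 5(1−p) = −11p + 5; against Right: (-1)p + (-2)(1−p) = p − 2.
Setting these equal: −11p + 5 = p − 2 ⇒ −12p = -7 ⇒ p = 7/12, and the value is (-11)·(7/12) + 5 = -17/12.
For Player 2: with q = P(Left), equating T's and B's payoffs gives −5q − 1 = 7q − 2 ⇒ q = 1/12.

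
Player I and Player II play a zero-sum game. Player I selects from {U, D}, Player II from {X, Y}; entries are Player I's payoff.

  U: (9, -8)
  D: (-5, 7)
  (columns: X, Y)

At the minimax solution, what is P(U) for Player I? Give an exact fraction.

Row minima: U → -8, D → -5; maximin = -5.
Column maxima: X → 9, Y → 7; minimax = 7.
-5 ≠ 7, so there is no saddle point; optimal play is mixed.
Let Player I play U with probability p. Expected payoff against X: 9p + (-5)(1−p) = 14p − 5; against Y: (-8)p + 7(1−p) = −15p + 7.
Setting these equal: 14p − 5 = −15p + 7 ⇒ 29p = 12 ⇒ p = 12/29, and the value is (14)·(12/29) − 5 = 23/29.
For Player II: with q = P(X), equating U's and D's payoffs gives 17q − 8 = −12q + 7 ⇒ q = 15/29.

12/29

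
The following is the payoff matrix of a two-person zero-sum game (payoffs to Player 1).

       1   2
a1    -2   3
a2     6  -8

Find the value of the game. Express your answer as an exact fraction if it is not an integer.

Row minima: a1 → -2, a2 → -8; maximin = -2.
Column maxima: 1 → 6, 2 → 3; minimax = 3.
-2 ≠ 3, so there is no saddle point; optimal play is mixed.
Let Player 1 play a1 with probability p. Expected payoff against 1: (-2)p + 6(1−p) = −8p + 6; against 2: 3p + (-8)(1−p) = 11p − 8.
Setting these equal: −8p + 6 = 11p − 8 ⇒ −19p = -14 ⇒ p = 14/19, and the value is (-8)·(14/19) + 6 = 2/19.
For Player 2: with q = P(1), equating a1's and a2's payoffs gives −5q + 3 = 14q − 8 ⇒ q = 11/19.

2/19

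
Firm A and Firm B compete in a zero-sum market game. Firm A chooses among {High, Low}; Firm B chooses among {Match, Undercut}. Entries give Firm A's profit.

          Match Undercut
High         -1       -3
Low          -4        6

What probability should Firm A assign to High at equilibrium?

Row minima: High → -3, Low → -4; maximin = -3.
Column maxima: Match → -1, Undercut → 6; minimax = -1.
-3 ≠ -1, so there is no saddle point; optimal play is mixed.
Let Firm A play High with probability p. Expected payoff against Match: (-1)p + (-4)(1−p) = 3p − 4; against Undercut: (-3)p + 6(1−p) = −9p + 6.
Setting these equal: 3p − 4 = −9p + 6 ⇒ 12p = 10 ⇒ p = 5/6, and the value is (3)·(5/6) − 4 = -3/2.
For Firm B: with q = P(Match), equating High's and Low's payoffs gives 2q − 3 = −10q + 6 ⇒ q = 3/4.

5/6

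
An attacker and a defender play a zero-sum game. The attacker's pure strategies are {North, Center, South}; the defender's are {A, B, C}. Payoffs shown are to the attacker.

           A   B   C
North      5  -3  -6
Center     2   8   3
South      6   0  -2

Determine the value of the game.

Row minima: North → -6, Center → 2, South → -2; maximin = 2.
Column maxima: A → 6, B → 8, C → 3; minimax = 3.
2 ≠ 3, so there is no saddle point; optimal play is mixed.
North is strictly dominated by South, so the attacker never plays it.
B is strictly dominated by C (it gives the attacker strictly more in every row), so the defender never plays it.
On the remaining 2×2 (Center, South vs A, C):
Let the attacker play Center with probability p. Expected payoff against A: 2p + 6(1−p) = −4p + 6; against C: 3p + (-2)(1−p) = 5p − 2.
Setting these equal: −4p + 6 = 5p − 2 ⇒ −9p = -8 ⇒ p = 8/9, and the value is (-4)·(8/9) + 6 = 22/9.
For the defender: with q = P(A), equating Center's and South's payoffs gives −q + 3 = 8q − 2 ⇒ q = 5/9.

22/9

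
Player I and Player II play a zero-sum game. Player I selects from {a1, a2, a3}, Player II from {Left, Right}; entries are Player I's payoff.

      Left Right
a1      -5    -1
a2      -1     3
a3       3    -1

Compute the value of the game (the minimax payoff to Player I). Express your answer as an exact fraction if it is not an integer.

1

Row minima: a1 → -5, a2 → -1, a3 → -1; maximin = -1.
Column maxima: Left → 3, Right → 3; minimax = 3.
-1 ≠ 3, so there is no saddle point; optimal play is mixed.
a1 is strictly dominated by a2, so Player I never plays it.
On the remaining 2×2 (a2, a3 vs Left, Right):
Let Player I play a2 with probability p. Expected payoff against Left: (-1)p + 3(1−p) = −4p + 3; against Right: 3p + (-1)(1−p) = 4p − 1.
Setting these equal: −4p + 3 = 4p − 1 ⇒ −8p = -4 ⇒ p = 1/2, and the value is (-4)·(1/2) + 3 = 1.
For Player II: with q = P(Left), equating a2's and a3's payoffs gives −4q + 3 = 4q − 1 ⇒ q = 1/2.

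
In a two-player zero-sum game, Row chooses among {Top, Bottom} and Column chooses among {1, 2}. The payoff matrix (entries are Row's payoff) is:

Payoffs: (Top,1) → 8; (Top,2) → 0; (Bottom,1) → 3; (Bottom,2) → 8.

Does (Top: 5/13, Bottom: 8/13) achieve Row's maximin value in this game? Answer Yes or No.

Yes

Against 1 this mix gives (5/13)·8 + (8/13)·3 = 64/13.
Against 2 this mix gives (5/13)·0 + (8/13)·8 = 64/13.
All of Column's active replies (1, 2) yield 64/13, and no column does worse for Row. The mix makes Column indifferent and guarantees 64/13, so it is optimal.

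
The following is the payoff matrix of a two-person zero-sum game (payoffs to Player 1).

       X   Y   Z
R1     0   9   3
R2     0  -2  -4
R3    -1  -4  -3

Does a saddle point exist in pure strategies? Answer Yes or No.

Yes

Row minima: R1 → 0, R2 → -4, R3 → -4; maximin = 0.
Column maxima: X → 0, Y → 9, Z → 3; minimax = 0.
maximin = minimax = 0, so a saddle point exists.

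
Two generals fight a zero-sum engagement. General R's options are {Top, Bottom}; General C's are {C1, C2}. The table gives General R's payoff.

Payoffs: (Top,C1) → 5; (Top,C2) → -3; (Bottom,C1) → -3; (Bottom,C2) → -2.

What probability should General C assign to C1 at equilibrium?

Row minima: Top → -3, Bottom → -3; maximin = -3.
Column maxima: C1 → 5, C2 → -2; minimax = -2.
-3 ≠ -2, so there is no saddle point; optimal play is mixed.
Let General R play Top with probability p. Expected payoff against C1: 5p + (-3)(1−p) = 8p − 3; against C2: (-3)p + (-2)(1−p) = −p − 2.
Setting these equal: 8p − 3 = −p − 2 ⇒ 9p = 1 ⇒ p = 1/9, and the value is (8)·(1/9) − 3 = -19/9.
For General C: with q = P(C1), equating Top's and Bottom's payoffs gives 8q − 3 = −q − 2 ⇒ q = 1/9.

1/9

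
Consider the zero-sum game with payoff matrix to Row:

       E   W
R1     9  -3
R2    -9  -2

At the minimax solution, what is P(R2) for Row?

12/19

Row minima: R1 → -3, R2 → -9; maximin = -3.
Column maxima: E → 9, W → -2; minimax = -2.
-3 ≠ -2, so there is no saddle point; optimal play is mixed.
Let Row play R1 with probability p. Expected payoff against E: 9p + (-9)(1−p) = 18p − 9; against W: (-3)p + (-2)(1−p) = −p − 2.
Setting these equal: 18p − 9 = −p − 2 ⇒ 19p = 7 ⇒ p = 7/19, and the value is (18)·(7/19) − 9 = -45/19.
For Column: with q = P(E), equating R1's and R2's payoffs gives 12q − 3 = −7q − 2 ⇒ q = 1/19.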